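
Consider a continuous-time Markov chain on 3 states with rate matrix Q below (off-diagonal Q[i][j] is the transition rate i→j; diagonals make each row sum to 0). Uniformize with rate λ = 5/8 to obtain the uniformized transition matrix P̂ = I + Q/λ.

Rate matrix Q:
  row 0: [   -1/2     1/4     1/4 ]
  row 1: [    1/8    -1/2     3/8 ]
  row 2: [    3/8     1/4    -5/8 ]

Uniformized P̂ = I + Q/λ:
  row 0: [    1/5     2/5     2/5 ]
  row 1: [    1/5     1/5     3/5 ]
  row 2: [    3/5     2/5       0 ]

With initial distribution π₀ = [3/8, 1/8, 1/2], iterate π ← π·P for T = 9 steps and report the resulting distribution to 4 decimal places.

π = [0.3334, 0.3333, 0.3332]

t=0: π = [0.3750, 0.1250, 0.5000]
t=1: π = [0.4000, 0.3750, 0.2250]
t=2: π = [0.2900, 0.3250, 0.3850]
t=3: π = [0.3540, 0.3350, 0.3110]
t=4: π = [0.3244, 0.3330, 0.3426]
t=5: π = [0.3370, 0.3334, 0.3296]
t=6: π = [0.3318, 0.3333, 0.3349]
t=7: π = [0.3339, 0.3333, 0.3327]
t=8: π = [0.3331, 0.3333, 0.3336]
t=9: π = [0.3334, 0.3333, 0.3332]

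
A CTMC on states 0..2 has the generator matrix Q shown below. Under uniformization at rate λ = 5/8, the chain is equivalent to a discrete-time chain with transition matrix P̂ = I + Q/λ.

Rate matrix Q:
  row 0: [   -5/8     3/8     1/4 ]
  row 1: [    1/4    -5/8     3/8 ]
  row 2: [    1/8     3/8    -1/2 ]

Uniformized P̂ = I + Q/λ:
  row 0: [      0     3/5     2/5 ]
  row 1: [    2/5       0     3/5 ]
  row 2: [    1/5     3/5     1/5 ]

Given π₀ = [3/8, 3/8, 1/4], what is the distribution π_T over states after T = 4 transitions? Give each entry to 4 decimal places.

π = [0.2294, 0.3750, 0.3956]

t=0: π = [0.3750, 0.3750, 0.2500]
t=1: π = [0.2000, 0.3750, 0.4250]
t=2: π = [0.2350, 0.3750, 0.3900]
t=3: π = [0.2280, 0.3750, 0.3970]
t=4: π = [0.2294, 0.3750, 0.3956]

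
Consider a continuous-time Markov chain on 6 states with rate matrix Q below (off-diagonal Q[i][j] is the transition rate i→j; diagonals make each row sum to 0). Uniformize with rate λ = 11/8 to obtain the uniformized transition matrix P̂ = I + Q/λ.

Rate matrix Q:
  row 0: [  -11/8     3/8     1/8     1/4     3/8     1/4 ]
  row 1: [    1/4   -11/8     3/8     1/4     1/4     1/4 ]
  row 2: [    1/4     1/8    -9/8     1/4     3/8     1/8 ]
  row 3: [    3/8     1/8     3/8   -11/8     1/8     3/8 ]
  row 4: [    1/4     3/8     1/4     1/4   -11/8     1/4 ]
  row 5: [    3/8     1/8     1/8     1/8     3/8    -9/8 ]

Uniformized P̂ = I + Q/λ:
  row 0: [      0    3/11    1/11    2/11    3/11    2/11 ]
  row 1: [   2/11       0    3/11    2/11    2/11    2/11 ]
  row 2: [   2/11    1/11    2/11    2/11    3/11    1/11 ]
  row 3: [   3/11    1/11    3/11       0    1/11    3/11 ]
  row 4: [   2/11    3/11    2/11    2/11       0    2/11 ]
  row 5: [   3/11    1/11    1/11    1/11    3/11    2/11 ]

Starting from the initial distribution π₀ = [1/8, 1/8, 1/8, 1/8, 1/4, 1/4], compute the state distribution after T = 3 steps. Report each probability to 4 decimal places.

t=0: π = [0.1250, 0.1250, 0.1250, 0.1250, 0.2500, 0.2500]
t=1: π = [0.1932, 0.1477, 0.1705, 0.1364, 0.1705, 0.1818]
t=2: π = [0.1756, 0.1436, 0.1736, 0.1405, 0.1880, 0.1787]
t=3: π = [0.1789, 0.1440, 0.1754, 0.1400, 0.1829, 0.1788]

π = [0.1789, 0.1440, 0.1754, 0.1400, 0.1829, 0.1788]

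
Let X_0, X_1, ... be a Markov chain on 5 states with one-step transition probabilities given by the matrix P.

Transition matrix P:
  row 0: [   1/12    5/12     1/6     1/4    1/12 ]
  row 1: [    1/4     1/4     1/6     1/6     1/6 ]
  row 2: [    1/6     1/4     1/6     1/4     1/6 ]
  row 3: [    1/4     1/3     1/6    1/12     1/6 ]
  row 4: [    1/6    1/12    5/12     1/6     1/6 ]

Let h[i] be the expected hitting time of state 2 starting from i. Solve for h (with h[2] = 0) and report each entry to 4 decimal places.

First-step conditioning: h[2] = 0; for i ≠ 2, h[i] = 1 + Σ_k P[i][k]·h[k].
  h[0] = 1 + 1/12·h[0] + 5/12·h[1] + 1/4·h[3] + 1/12·h[4]
  h[1] = 1 + 1/4·h[0] + 1/4·h[1] + 1/6·h[3] + 1/6·h[4]
  h[3] = 1 + 1/4·h[0] + 1/3·h[1] + 1/12·h[3] + 1/6·h[4]
  h[4] = 1 + 1/6·h[0] + 1/12·h[1] + 1/6·h[3] + 1/6·h[4]
Solving the 4×4 linear system over states ≠ 2 gives exactly h = [2040/409, 2004/409, 0, 2004/409, 1500/409] (h[2] = 0 is the target).

h = [4.9878, 4.8998, 0.0000, 4.8998, 3.6675]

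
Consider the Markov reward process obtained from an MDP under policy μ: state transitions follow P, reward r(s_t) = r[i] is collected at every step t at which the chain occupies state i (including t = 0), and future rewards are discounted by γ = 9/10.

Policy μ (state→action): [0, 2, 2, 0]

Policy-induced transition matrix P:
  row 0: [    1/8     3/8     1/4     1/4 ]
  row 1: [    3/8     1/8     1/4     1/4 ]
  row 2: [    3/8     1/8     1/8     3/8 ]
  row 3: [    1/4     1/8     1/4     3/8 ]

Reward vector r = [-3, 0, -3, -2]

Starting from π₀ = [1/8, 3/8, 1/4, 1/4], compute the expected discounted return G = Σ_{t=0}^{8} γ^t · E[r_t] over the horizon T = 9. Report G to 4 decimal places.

G = -12.5015

t=0: π = [0.1250, 0.3750, 0.2500, 0.2500], E[r] = -1.6250, γ^t·E[r] = -1.625000, running G = -1.625000
t=1: π = [0.3125, 0.1563, 0.2188, 0.3125], E[r] = -2.2188, γ^t·E[r] = -1.996875, running G = -3.621875
t=2: π = [0.2578, 0.2031, 0.2227, 0.3164], E[r] = -2.0742, γ^t·E[r] = -1.680117, running G = -5.301992
t=3: π = [0.2710, 0.1895, 0.2222, 0.3174], E[r] = -2.1143, γ^t·E[r] = -1.541294, running G = -6.843286
t=4: π = [0.2676, 0.1927, 0.2222, 0.3174], E[r] = -2.1043, γ^t·E[r] = -1.380637, running G = -8.223923
t=5: π = [0.2684, 0.1919, 0.2222, 0.3175], E[r] = -2.1069, γ^t·E[r] = -1.244078, running G = -9.468001
t=6: π = [0.2682, 0.1921, 0.2222, 0.3175], E[r] = -2.1062, γ^t·E[r] = -1.119332, running G = -10.587334
t=7: π = [0.2683, 0.1921, 0.2222, 0.3175], E[r] = -2.1064, γ^t·E[r] = -1.007476, running G = -11.594809
t=8: π = [0.2683, 0.1921, 0.2222, 0.3175], E[r] = -2.1063, γ^t·E[r] = -0.906711, running G = -12.501520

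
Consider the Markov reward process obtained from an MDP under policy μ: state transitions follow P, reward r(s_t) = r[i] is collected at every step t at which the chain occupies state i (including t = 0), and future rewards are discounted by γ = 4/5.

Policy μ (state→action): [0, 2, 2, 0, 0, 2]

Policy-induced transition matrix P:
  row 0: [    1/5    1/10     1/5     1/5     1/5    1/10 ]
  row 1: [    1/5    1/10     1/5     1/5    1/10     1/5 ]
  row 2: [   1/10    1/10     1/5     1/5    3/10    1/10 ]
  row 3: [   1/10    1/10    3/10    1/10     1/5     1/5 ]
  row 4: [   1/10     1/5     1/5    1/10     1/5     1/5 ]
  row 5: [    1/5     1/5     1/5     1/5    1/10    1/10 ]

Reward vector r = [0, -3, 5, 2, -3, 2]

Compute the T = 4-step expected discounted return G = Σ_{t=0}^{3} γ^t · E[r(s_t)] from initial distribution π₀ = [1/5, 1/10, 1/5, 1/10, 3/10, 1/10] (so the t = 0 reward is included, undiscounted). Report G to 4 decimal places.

t=0: π = [0.2000, 0.1000, 0.2000, 0.1000, 0.3000, 0.1000], E[r] = 0.2000, γ^t·E[r] = 0.200000, running G = 0.200000
t=1: π = [0.1400, 0.1400, 0.2100, 0.1600, 0.2000, 0.1500], E[r] = 0.6500, γ^t·E[r] = 0.520000, running G = 0.720000
t=2: π = [0.1430, 0.1350, 0.2160, 0.1640, 0.1920, 0.1500], E[r] = 0.7270, γ^t·E[r] = 0.465280, running G = 1.185280
t=3: π = [0.1428, 0.1342, 0.2164, 0.1644, 0.1931, 0.1491], E[r] = 0.7271, γ^t·E[r] = 0.372275, running G = 1.557555

G = 1.5576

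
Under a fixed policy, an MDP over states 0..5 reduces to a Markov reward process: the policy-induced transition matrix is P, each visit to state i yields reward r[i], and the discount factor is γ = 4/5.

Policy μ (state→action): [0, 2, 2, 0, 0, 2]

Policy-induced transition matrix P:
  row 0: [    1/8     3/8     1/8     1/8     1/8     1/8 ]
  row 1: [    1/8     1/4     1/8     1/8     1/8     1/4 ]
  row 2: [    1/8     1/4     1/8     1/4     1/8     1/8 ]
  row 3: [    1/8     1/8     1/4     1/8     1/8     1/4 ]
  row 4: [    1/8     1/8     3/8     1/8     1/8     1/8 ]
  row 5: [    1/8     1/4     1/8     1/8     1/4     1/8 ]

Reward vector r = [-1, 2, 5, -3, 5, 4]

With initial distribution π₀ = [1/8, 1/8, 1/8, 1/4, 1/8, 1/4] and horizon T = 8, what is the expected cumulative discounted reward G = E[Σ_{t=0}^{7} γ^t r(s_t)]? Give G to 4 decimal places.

t=0: π = [0.1250, 0.1250, 0.1250, 0.2500, 0.1250, 0.2500], E[r] = 1.6250, γ^t·E[r] = 1.625000, running G = 1.625000
t=1: π = [0.1250, 0.2188, 0.1875, 0.1406, 0.1563, 0.1719], E[r] = 2.2969, γ^t·E[r] = 1.837500, running G = 3.462500
t=2: π = [0.1250, 0.2285, 0.1816, 0.1484, 0.1465, 0.1699], E[r] = 2.2070, γ^t·E[r] = 1.412500, running G = 4.875000
t=3: π = [0.1250, 0.2288, 0.1802, 0.1477, 0.1462, 0.1721], E[r] = 2.2100, γ^t·E[r] = 1.131500, running G = 6.006500
t=4: π = [0.1250, 0.2289, 0.1800, 0.1475, 0.1465, 0.1721], E[r] = 2.2111, γ^t·E[r] = 0.905675, running G = 6.912175
t=5: π = [0.1250, 0.2289, 0.1801, 0.1475, 0.1465, 0.1721], E[r] = 2.2113, γ^t·E[r] = 0.724604, running G = 7.636779
t=6: π = [0.1250, 0.2289, 0.1801, 0.1475, 0.1465, 0.1720], E[r] = 2.2113, γ^t·E[r] = 0.579669, running G = 8.216448
t=7: π = [0.1250, 0.2289, 0.1801, 0.1475, 0.1465, 0.1720], E[r] = 2.2113, γ^t·E[r] = 0.463737, running G = 8.680185

G = 8.6802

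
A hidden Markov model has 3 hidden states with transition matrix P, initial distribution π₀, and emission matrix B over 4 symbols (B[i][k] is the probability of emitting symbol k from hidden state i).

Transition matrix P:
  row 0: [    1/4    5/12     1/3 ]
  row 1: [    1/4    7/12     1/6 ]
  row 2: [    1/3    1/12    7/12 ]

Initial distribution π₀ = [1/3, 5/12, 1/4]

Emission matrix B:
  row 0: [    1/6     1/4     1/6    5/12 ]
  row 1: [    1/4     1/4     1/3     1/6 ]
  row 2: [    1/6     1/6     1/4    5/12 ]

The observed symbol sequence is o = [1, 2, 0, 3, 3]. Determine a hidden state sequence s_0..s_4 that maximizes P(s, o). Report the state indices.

t=0: δ = [8.333e-02, 1.042e-01, 4.167e-02]  (obs o_0=1)
t=1: δ = [4.340e-03, 2.025e-02, 6.944e-03]  ψ = [1, 1, 0]  (obs o_1=2)
t=2: δ = [8.439e-04, 2.954e-03, 6.752e-04]  ψ = [1, 1, 2]  (obs o_2=0)
t=3: δ = [3.077e-04, 2.872e-04, 2.051e-04]  ψ = [1, 1, 1]  (obs o_3=3)
t=4: δ = [3.205e-05, 2.792e-05, 4.986e-05]  ψ = [0, 1, 2]  (obs o_4=3)
backtrack: best end state = 2; path = [1, 1, 1, 2, 2]

path = [1, 1, 1, 2, 2]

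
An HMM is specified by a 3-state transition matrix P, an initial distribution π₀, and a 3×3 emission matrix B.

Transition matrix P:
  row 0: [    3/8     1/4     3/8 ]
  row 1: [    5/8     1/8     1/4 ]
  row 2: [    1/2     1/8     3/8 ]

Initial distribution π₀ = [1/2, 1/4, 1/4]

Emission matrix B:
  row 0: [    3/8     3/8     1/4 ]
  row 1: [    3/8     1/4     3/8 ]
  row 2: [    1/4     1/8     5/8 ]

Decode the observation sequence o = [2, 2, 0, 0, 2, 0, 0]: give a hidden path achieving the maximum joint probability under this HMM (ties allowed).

path = [2, 2, 0, 0, 2, 0, 0]

t=0: δ = [1.250e-01, 9.375e-02, 1.562e-01]  (obs o_0=2)
t=1: δ = [1.953e-02, 1.172e-02, 3.662e-02]  ψ = [2, 0, 2]  (obs o_1=2)
t=2: δ = [6.866e-03, 1.831e-03, 3.433e-03]  ψ = [2, 0, 2]  (obs o_2=0)
t=3: δ = [9.656e-04, 6.437e-04, 6.437e-04]  ψ = [0, 0, 0]  (obs o_3=0)
t=4: δ = [1.006e-04, 9.052e-05, 2.263e-04]  ψ = [1, 0, 0]  (obs o_4=2)
t=5: δ = [4.243e-05, 1.061e-05, 2.122e-05]  ψ = [2, 2, 2]  (obs o_5=0)
t=6: δ = [5.967e-06, 3.978e-06, 3.978e-06]  ψ = [0, 0, 0]  (obs o_6=0)
backtrack: best end state = 0; path = [2, 2, 0, 0, 2, 0, 0]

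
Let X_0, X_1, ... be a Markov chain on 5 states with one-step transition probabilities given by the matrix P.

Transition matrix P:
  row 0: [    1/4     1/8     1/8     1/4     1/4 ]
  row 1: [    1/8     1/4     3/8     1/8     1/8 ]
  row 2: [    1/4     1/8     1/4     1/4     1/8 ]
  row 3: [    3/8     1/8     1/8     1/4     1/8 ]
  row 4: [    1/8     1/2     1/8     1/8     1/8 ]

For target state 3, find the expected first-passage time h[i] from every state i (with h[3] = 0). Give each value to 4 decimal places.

First-step conditioning: h[3] = 0; for i ≠ 3, h[i] = 1 + Σ_k P[i][k]·h[k].
  h[0] = 1 + 1/4·h[0] + 1/8·h[1] + 1/8·h[2] + 1/4·h[4]
  h[1] = 1 + 1/8·h[0] + 1/4·h[1] + 3/8·h[2] + 1/8·h[4]
  h[2] = 1 + 1/4·h[0] + 1/8·h[1] + 1/4·h[2] + 1/8·h[4]
  h[4] = 1 + 1/8·h[0] + 1/2·h[1] + 1/8·h[2] + 1/8·h[4]
Solving the 4×4 linear system over states ≠ 3 gives exactly h = [234/47, 261/47, 229/47, 0, 269/47] (h[3] = 0 is the target).

h = [4.9787, 5.5532, 4.8723, 0.0000, 5.7234]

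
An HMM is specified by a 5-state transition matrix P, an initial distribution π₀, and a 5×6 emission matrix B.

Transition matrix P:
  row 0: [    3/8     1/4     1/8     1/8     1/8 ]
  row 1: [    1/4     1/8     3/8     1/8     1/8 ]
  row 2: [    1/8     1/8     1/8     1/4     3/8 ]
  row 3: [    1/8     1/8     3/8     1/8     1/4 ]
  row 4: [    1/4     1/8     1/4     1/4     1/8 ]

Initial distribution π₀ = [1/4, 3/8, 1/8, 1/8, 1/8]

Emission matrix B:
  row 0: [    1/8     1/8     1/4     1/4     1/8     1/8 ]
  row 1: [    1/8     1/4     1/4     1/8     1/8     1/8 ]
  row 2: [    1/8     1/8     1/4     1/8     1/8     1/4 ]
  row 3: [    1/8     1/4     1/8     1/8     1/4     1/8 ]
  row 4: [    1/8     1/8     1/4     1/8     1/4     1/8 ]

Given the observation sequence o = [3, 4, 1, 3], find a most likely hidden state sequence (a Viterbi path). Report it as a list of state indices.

t=0: δ = [6.250e-02, 4.688e-02, 1.562e-02, 1.562e-02, 1.562e-02]  (obs o_0=3)
t=1: δ = [2.930e-03, 1.953e-03, 2.197e-03, 1.953e-03, 1.953e-03]  ψ = [0, 0, 1, 0, 0]  (obs o_1=4)
t=2: δ = [1.373e-04, 1.831e-04, 9.155e-05, 1.373e-04, 1.030e-04]  ψ = [0, 0, 1, 2, 2]  (obs o_2=1)
t=3: δ = [1.287e-05, 4.292e-06, 8.583e-06, 3.219e-06, 4.292e-06]  ψ = [0, 0, 1, 4, 2]  (obs o_3=3)
backtrack: best end state = 0; path = [0, 0, 0, 0]

path = [0, 0, 0, 0]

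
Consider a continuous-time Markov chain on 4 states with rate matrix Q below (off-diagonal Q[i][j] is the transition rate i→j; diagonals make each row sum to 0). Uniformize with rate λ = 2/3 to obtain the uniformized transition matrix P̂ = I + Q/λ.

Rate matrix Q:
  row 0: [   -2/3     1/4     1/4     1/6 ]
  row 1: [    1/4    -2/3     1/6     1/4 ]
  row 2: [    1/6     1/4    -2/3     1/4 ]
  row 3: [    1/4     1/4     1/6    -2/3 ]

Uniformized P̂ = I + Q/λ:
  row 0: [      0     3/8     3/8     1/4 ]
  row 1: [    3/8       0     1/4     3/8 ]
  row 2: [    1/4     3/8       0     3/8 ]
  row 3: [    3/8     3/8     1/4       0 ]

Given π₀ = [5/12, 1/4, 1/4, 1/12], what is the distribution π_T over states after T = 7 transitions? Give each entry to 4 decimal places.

π = [0.2523, 0.2728, 0.2253, 0.2497]

t=0: π = [0.4167, 0.2500, 0.2500, 0.0833]
t=1: π = [0.1875, 0.2813, 0.2396, 0.2917]
t=2: π = [0.2747, 0.2695, 0.2135, 0.2422]
t=3: π = [0.2453, 0.2739, 0.2310, 0.2498]
t=4: π = [0.2542, 0.2723, 0.2229, 0.2507]
t=5: π = [0.2518, 0.2729, 0.2260, 0.2492]
t=6: π = [0.2523, 0.2727, 0.2250, 0.2501]
t=7: π = [0.2523, 0.2728, 0.2253, 0.2497]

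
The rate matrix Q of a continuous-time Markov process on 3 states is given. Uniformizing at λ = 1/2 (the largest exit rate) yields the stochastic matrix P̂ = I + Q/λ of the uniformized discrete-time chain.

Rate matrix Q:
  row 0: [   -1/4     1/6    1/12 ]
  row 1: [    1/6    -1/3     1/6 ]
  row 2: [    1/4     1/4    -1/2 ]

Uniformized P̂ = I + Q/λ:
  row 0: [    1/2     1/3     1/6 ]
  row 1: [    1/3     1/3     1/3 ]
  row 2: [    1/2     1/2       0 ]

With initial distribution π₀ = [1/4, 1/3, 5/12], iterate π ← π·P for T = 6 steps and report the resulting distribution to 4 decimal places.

π = [0.4390, 0.3658, 0.1952]

t=0: π = [0.2500, 0.3333, 0.4167]
t=1: π = [0.4444, 0.4028, 0.1528]
t=2: π = [0.4329, 0.3588, 0.2083]
t=3: π = [0.4402, 0.3681, 0.1917]
t=4: π = [0.4387, 0.3653, 0.1961]
t=5: π = [0.4391, 0.3660, 0.1949]
t=6: π = [0.4390, 0.3658, 0.1952]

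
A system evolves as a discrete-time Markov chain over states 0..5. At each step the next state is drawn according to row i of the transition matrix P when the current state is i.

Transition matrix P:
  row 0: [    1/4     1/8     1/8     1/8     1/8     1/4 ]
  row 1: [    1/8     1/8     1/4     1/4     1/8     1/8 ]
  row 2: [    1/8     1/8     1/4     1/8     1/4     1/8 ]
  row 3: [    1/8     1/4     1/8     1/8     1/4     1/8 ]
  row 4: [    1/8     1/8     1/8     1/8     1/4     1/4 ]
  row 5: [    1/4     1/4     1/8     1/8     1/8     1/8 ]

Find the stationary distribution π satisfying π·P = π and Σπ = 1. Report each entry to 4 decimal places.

π = [0.1670, 0.1644, 0.1663, 0.1455, 0.1874, 0.1693]

Balance equations π_j = Σ_i π_i·P[i][j]:
  π_0 = 1/4·π_0 + 1/8·π_1 + 1/8·π_2 + 1/8·π_3 + 1/8·π_4 + 1/4·π_5
  π_1 = 1/8·π_0 + 1/8·π_1 + 1/8·π_2 + 1/4·π_3 + 1/8·π_4 + 1/4·π_5
  π_2 = 1/8·π_0 + 1/4·π_1 + 1/4·π_2 + 1/8·π_3 + 1/8·π_4 + 1/8·π_5
  π_3 = 1/8·π_0 + 1/4·π_1 + 1/8·π_2 + 1/8·π_3 + 1/8·π_4 + 1/8·π_5
  π_4 = 1/8·π_0 + 1/8·π_1 + 1/4·π_2 + 1/4·π_3 + 1/4·π_4 + 1/8·π_5
  normalize: π_0 + π_1 + π_2 + π_3 + π_4 + π_5 = 1
Solving the linear system gives exactly π = [1181/7070, 83/505, 84/505, 147/1010, 265/1414, 171/1010].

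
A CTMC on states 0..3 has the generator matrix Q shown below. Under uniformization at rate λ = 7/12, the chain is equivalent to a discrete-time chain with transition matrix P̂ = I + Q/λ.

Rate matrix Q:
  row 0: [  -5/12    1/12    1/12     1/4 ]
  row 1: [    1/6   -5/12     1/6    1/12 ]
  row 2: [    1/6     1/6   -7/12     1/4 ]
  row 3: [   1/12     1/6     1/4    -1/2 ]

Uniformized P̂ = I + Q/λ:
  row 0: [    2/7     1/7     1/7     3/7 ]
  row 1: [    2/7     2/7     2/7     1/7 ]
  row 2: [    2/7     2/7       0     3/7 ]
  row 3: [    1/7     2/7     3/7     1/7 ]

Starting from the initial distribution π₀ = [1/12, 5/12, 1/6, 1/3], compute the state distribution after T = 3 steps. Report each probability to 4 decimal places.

π = [0.2444, 0.2493, 0.2323, 0.2741]

t=0: π = [0.0833, 0.4167, 0.1667, 0.3333]
t=1: π = [0.2381, 0.2738, 0.2738, 0.2143]
t=2: π = [0.2551, 0.2517, 0.2041, 0.2891]
t=3: π = [0.2444, 0.2493, 0.2323, 0.2741]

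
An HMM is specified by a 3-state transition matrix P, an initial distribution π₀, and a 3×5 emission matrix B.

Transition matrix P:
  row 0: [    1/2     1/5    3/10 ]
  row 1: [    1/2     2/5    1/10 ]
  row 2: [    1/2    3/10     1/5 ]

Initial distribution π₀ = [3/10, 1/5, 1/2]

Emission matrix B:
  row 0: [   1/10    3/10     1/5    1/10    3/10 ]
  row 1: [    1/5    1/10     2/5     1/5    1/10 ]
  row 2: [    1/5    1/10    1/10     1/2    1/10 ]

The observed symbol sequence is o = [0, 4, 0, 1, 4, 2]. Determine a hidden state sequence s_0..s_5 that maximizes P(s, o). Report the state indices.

t=0: δ = [3.000e-02, 4.000e-02, 1.000e-01]  (obs o_0=0)
t=1: δ = [1.500e-02, 3.000e-03, 2.000e-03]  ψ = [2, 2, 2]  (obs o_1=4)
t=2: δ = [7.500e-04, 6.000e-04, 9.000e-04]  ψ = [0, 0, 0]  (obs o_2=0)
t=3: δ = [1.350e-04, 2.700e-05, 2.250e-05]  ψ = [2, 2, 0]  (obs o_3=1)
t=4: δ = [2.025e-05, 2.700e-06, 4.050e-06]  ψ = [0, 0, 0]  (obs o_4=4)
t=5: δ = [2.025e-06, 1.620e-06, 6.075e-07]  ψ = [0, 0, 0]  (obs o_5=2)
backtrack: best end state = 0; path = [2, 0, 2, 0, 0, 0]

path = [2, 0, 2, 0, 0, 0]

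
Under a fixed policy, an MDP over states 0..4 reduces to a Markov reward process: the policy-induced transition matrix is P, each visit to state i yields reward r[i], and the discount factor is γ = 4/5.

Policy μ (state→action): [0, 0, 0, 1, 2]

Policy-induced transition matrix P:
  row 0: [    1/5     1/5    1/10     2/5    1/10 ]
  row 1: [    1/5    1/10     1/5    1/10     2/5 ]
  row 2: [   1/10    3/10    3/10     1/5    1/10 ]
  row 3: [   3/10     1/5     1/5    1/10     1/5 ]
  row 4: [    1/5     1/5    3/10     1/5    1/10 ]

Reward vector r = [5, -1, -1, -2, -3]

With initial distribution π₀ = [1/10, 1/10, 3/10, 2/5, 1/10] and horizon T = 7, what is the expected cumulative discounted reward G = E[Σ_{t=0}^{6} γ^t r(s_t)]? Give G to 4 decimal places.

G = -2.0213

t=0: π = [0.1000, 0.1000, 0.3000, 0.4000, 0.1000], E[r] = -1.0000, γ^t·E[r] = -1.000000, running G = -1.000000
t=1: π = [0.2100, 0.2200, 0.2300, 0.1700, 0.1700], E[r] = -0.2500, γ^t·E[r] = -0.200000, running G = -1.200000
t=2: π = [0.1940, 0.2010, 0.2190, 0.2030, 0.1830], E[r] = -0.4050, γ^t·E[r] = -0.259200, running G = -1.459200
t=3: π = [0.1984, 0.2018, 0.2208, 0.1984, 0.1806], E[r] = -0.3692, γ^t·E[r] = -0.189030, running G = -1.648230
t=4: π = [0.1978, 0.2019, 0.2203, 0.1997, 0.1804], E[r] = -0.3739, γ^t·E[r] = -0.153133, running G = -1.801363
t=5: π = [0.1979, 0.2018, 0.2203, 0.1994, 0.1805], E[r] = -0.3729, γ^t·E[r] = -0.122176, running G = -1.923540
t=6: π = [0.1979, 0.2018, 0.2203, 0.1995, 0.1805], E[r] = -0.3730, γ^t·E[r] = -0.097776, running G = -2.021315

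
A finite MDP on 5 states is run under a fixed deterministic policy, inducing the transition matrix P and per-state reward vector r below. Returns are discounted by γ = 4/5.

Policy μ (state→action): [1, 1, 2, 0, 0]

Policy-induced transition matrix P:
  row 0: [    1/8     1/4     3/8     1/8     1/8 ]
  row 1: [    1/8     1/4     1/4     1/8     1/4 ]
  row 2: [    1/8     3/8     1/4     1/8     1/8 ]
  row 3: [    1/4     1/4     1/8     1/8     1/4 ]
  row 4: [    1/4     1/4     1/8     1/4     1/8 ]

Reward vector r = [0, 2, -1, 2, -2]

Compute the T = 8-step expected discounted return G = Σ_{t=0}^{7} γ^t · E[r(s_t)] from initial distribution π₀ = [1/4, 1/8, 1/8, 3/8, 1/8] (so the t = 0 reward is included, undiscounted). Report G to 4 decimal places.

G = 1.4282

t=0: π = [0.2500, 0.1250, 0.1250, 0.3750, 0.1250], E[r] = 0.6250, γ^t·E[r] = 0.625000, running G = 0.625000
t=1: π = [0.1875, 0.2656, 0.2188, 0.1406, 0.1875], E[r] = 0.2188, γ^t·E[r] = 0.175000, running G = 0.800000
t=2: π = [0.1660, 0.2773, 0.2324, 0.1484, 0.1758], E[r] = 0.2676, γ^t·E[r] = 0.171250, running G = 0.971250
t=3: π = [0.1655, 0.2791, 0.2302, 0.1470, 0.1782], E[r] = 0.2654, γ^t·E[r] = 0.135875, running G = 1.107125
t=4: π = [0.1656, 0.2788, 0.2300, 0.1473, 0.1783], E[r] = 0.2656, γ^t·E[r] = 0.108775, running G = 1.215900
t=5: π = [0.1657, 0.2788, 0.2300, 0.1473, 0.1783], E[r] = 0.2655, γ^t·E[r] = 0.087014, running G = 1.302914
t=6: π = [0.1657, 0.2788, 0.2300, 0.1473, 0.1783], E[r] = 0.2655, γ^t·E[r] = 0.069610, running G = 1.372523
t=7: π = [0.1657, 0.2788, 0.2300, 0.1473, 0.1783], E[r] = 0.2655, γ^t·E[r] = 0.055688, running G = 1.428211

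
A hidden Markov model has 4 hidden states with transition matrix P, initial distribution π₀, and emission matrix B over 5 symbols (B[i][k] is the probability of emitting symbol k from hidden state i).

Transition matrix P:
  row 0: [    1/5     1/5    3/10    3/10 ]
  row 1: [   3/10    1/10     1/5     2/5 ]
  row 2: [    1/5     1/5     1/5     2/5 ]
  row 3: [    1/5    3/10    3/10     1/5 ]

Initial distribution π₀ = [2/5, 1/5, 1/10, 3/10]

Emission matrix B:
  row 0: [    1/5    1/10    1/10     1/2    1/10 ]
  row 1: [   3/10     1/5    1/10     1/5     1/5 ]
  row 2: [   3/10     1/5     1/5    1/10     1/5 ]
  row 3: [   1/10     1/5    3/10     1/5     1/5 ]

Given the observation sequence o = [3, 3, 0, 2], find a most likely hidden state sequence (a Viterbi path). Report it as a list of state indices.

path = [0, 0, 2, 3]

t=0: δ = [2.000e-01, 4.000e-02, 1.000e-02, 6.000e-02]  (obs o_0=3)
t=1: δ = [2.000e-02, 8.000e-03, 6.000e-03, 1.200e-02]  ψ = [0, 0, 0, 0]  (obs o_1=3)
t=2: δ = [8.000e-04, 1.200e-03, 1.800e-03, 6.000e-04]  ψ = [0, 0, 0, 0]  (obs o_2=0)
t=3: δ = [3.600e-05, 3.600e-05, 7.200e-05, 2.160e-04]  ψ = [1, 2, 2, 2]  (obs o_3=2)
backtrack: best end state = 3; path = [0, 0, 2, 3]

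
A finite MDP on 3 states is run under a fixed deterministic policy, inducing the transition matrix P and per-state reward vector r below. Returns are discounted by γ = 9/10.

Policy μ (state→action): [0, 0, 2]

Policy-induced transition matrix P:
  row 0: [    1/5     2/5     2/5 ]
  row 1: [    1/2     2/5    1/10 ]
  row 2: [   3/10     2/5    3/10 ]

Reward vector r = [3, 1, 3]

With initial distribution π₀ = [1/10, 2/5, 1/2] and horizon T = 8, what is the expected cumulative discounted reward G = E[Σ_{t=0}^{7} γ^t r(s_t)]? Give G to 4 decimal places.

G = 12.5297

t=0: π = [0.1000, 0.4000, 0.5000], E[r] = 2.2000, γ^t·E[r] = 2.200000, running G = 2.200000
t=1: π = [0.3700, 0.4000, 0.2300], E[r] = 2.2000, γ^t·E[r] = 1.980000, running G = 4.180000
t=2: π = [0.3430, 0.4000, 0.2570], E[r] = 2.2000, γ^t·E[r] = 1.782000, running G = 5.962000
t=3: π = [0.3457, 0.4000, 0.2543], E[r] = 2.2000, γ^t·E[r] = 1.603800, running G = 7.565800
t=4: π = [0.3454, 0.4000, 0.2546], E[r] = 2.2000, γ^t·E[r] = 1.443420, running G = 9.009220
t=5: π = [0.3455, 0.4000, 0.2545], E[r] = 2.2000, γ^t·E[r] = 1.299078, running G = 10.308298
t=6: π = [0.3455, 0.4000, 0.2545], E[r] = 2.2000, γ^t·E[r] = 1.169170, running G = 11.477468
t=7: π = [0.3455, 0.4000, 0.2545], E[r] = 2.2000, γ^t·E[r] = 1.052253, running G = 12.529721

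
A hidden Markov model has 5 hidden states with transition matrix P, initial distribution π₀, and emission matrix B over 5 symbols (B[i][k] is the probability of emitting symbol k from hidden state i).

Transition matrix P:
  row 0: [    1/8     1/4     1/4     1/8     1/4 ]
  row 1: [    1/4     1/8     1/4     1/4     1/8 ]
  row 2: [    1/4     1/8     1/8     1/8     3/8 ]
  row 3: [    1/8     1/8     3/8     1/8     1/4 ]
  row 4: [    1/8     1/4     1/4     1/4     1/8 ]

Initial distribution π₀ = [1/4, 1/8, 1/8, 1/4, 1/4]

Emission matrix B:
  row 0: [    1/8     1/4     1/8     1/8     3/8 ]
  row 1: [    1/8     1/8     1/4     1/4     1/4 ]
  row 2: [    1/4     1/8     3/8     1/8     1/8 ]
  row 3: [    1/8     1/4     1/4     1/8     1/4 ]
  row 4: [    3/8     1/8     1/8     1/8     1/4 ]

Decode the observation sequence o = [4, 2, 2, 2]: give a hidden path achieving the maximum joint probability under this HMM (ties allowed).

t=0: δ = [9.375e-02, 3.125e-02, 1.562e-02, 6.250e-02, 6.250e-02]  (obs o_0=4)
t=1: δ = [1.465e-03, 5.859e-03, 8.789e-03, 3.906e-03, 2.930e-03]  ψ = [0, 0, 0, 4, 0]  (obs o_1=2)
t=2: δ = [2.747e-04, 2.747e-04, 5.493e-04, 3.662e-04, 4.120e-04]  ψ = [2, 2, 1, 1, 2]  (obs o_2=2)
t=3: δ = [1.717e-05, 2.575e-05, 5.150e-05, 2.575e-05, 2.575e-05]  ψ = [2, 4, 3, 4, 2]  (obs o_3=2)
backtrack: best end state = 2; path = [0, 1, 3, 2]

path = [0, 1, 3, 2]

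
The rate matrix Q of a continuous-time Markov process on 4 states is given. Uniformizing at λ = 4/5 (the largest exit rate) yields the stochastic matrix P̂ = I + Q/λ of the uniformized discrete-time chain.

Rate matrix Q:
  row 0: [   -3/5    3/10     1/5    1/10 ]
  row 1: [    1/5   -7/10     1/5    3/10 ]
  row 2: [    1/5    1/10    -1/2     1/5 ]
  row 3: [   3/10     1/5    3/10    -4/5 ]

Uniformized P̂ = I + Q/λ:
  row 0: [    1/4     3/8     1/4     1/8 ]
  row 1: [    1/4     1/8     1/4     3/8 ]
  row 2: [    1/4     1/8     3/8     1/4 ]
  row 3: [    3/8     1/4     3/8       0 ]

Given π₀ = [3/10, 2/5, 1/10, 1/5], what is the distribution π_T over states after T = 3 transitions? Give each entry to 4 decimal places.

π = [0.2738, 0.2180, 0.3129, 0.1953]

t=0: π = [0.3000, 0.4000, 0.1000, 0.2000]
t=1: π = [0.2750, 0.2250, 0.2875, 0.2125]
t=2: π = [0.2766, 0.2203, 0.3125, 0.1906]
t=3: π = [0.2738, 0.2180, 0.3129, 0.1953]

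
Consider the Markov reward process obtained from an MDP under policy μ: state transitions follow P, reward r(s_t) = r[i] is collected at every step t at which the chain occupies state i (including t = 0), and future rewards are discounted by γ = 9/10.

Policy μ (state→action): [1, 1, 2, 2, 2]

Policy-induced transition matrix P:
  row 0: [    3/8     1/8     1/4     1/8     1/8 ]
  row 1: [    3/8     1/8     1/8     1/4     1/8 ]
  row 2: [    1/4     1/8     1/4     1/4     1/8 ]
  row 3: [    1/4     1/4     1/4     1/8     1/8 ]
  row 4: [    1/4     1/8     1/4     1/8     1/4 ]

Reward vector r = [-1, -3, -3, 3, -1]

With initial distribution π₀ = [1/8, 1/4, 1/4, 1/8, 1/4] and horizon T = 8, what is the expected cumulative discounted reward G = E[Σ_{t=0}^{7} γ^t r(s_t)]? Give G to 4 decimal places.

G = -6.4331

t=0: π = [0.1250, 0.2500, 0.2500, 0.1250, 0.2500], E[r] = -1.5000, γ^t·E[r] = -1.500000, running G = -1.500000
t=1: π = [0.2969, 0.1406, 0.2188, 0.1875, 0.1563], E[r] = -0.9688, γ^t·E[r] = -0.871875, running G = -2.371875
t=2: π = [0.3047, 0.1484, 0.2324, 0.1699, 0.1445], E[r] = -1.0820, γ^t·E[r] = -0.876445, running G = -3.248320
t=3: π = [0.3066, 0.1462, 0.2314, 0.1726, 0.1431], E[r] = -1.0649, γ^t·E[r] = -0.776342, running G = -4.024663
t=4: π = [0.3066, 0.1466, 0.2317, 0.1722, 0.1429], E[r] = -1.0677, γ^t·E[r] = -0.700550, running G = -4.725213
t=5: π = [0.3066, 0.1465, 0.2317, 0.1723, 0.1429], E[r] = -1.0673, γ^t·E[r] = -0.630207, running G = -5.355420
t=6: π = [0.3066, 0.1465, 0.2317, 0.1723, 0.1429], E[r] = -1.0673, γ^t·E[r] = -0.567227, running G = -5.922647
t=7: π = [0.3066, 0.1465, 0.2317, 0.1723, 0.1429], E[r] = -1.0673, γ^t·E[r] = -0.510498, running G = -6.433145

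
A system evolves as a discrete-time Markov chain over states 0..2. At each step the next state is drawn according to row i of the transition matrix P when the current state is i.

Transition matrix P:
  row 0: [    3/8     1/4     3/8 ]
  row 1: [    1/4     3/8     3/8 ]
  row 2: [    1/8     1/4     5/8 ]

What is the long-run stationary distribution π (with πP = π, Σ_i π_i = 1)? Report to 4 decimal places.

π = [0.2143, 0.2857, 0.5000]

Balance equations π_j = Σ_i π_i·P[i][j]:
  π_0 = 3/8·π_0 + 1/4·π_1 + 1/8·π_2
  π_1 = 1/4·π_0 + 3/8·π_1 + 1/4·π_2
  normalize: π_0 + π_1 + π_2 = 1
Solving the linear system gives exactly π = [3/14, 2/7, 1/2].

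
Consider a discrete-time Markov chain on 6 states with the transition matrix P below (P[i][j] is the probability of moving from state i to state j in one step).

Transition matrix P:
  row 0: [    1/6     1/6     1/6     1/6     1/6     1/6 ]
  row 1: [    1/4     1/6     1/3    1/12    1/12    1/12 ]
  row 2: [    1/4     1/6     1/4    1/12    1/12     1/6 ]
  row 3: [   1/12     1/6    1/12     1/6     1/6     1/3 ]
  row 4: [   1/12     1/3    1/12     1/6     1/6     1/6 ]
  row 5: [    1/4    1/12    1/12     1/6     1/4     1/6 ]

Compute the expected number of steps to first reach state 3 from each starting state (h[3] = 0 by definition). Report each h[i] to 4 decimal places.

First-step conditioning: h[3] = 0; for i ≠ 3, h[i] = 1 + Σ_k P[i][k]·h[k].
  h[0] = 1 + 1/6·h[0] + 1/6·h[1] + 1/6·h[2] + 1/6·h[4] + 1/6·h[5]
  h[1] = 1 + 1/4·h[0] + 1/6·h[1] + 1/3·h[2] + 1/12·h[4] + 1/12·h[5]
  h[2] = 1 + 1/4·h[0] + 1/6·h[1] + 1/4·h[2] + 1/12·h[4] + 1/6·h[5]
  h[4] = 1 + 1/12·h[0] + 1/3·h[1] + 1/12·h[2] + 1/6·h[4] + 1/6·h[5]
  h[5] = 1 + 1/4·h[0] + 1/12·h[1] + 1/12·h[2] + 1/4·h[4] + 1/6·h[5]
Solving the 5×5 linear system over states ≠ 3 gives exactly h = [114414/15581, 125724/15581, 124722/15581, 0, 115440/15581, 112698/15581] (h[3] = 0 is the target).

h = [7.3432, 8.0691, 8.0047, 0.0000, 7.4090, 7.2330]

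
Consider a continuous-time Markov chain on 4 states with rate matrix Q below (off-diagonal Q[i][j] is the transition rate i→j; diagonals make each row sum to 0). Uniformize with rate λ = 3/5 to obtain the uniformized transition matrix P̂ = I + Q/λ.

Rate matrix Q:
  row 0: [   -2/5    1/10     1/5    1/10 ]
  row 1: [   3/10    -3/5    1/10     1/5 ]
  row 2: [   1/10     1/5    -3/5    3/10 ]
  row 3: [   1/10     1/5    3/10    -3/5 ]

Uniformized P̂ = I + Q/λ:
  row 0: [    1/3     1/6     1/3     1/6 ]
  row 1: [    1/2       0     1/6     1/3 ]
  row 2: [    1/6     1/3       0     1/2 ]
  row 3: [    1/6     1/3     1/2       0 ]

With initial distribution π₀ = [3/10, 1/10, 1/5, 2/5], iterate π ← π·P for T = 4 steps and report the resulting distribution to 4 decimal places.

π = [0.2859, 0.2141, 0.2440, 0.2560]

t=0: π = [0.3000, 0.1000, 0.2000, 0.4000]
t=1: π = [0.2500, 0.2500, 0.3167, 0.1833]
t=2: π = [0.2917, 0.2083, 0.2167, 0.2833]
t=3: π = [0.2847, 0.2153, 0.2736, 0.2264]
t=4: π = [0.2859, 0.2141, 0.2440, 0.2560]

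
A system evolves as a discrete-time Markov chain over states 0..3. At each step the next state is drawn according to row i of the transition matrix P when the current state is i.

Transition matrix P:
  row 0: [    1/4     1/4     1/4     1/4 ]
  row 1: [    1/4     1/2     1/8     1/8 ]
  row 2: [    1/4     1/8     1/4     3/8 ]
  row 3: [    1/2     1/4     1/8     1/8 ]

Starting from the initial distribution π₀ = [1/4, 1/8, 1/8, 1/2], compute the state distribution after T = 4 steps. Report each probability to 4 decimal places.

t=0: π = [0.2500, 0.1250, 0.1250, 0.5000]
t=1: π = [0.3750, 0.2656, 0.1719, 0.1875]
t=2: π = [0.2969, 0.2949, 0.1934, 0.2148]
t=3: π = [0.3037, 0.2996, 0.1863, 0.2104]
t=4: π = [0.3026, 0.3016, 0.1862, 0.2095]

π = [0.3026, 0.3016, 0.1862, 0.2095]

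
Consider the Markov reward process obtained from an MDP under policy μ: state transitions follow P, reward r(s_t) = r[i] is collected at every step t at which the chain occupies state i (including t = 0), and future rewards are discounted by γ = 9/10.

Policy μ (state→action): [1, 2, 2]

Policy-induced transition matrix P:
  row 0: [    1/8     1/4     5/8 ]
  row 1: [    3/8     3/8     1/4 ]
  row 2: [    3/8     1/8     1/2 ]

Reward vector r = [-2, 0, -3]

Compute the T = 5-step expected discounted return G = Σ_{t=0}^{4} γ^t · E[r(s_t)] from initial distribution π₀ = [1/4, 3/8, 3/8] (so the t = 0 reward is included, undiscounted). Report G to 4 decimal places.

G = -7.8410

t=0: π = [0.2500, 0.3750, 0.3750], E[r] = -1.6250, γ^t·E[r] = -1.625000, running G = -1.625000
t=1: π = [0.3125, 0.2500, 0.4375], E[r] = -1.9375, γ^t·E[r] = -1.743750, running G = -3.368750
t=2: π = [0.2969, 0.2266, 0.4766], E[r] = -2.0234, γ^t·E[r] = -1.638984, running G = -5.007734
t=3: π = [0.3008, 0.2188, 0.4805], E[r] = -2.0430, γ^t·E[r] = -1.489324, running G = -6.497059
t=4: π = [0.2998, 0.2173, 0.4829], E[r] = -2.0483, γ^t·E[r] = -1.343916, running G = -7.840974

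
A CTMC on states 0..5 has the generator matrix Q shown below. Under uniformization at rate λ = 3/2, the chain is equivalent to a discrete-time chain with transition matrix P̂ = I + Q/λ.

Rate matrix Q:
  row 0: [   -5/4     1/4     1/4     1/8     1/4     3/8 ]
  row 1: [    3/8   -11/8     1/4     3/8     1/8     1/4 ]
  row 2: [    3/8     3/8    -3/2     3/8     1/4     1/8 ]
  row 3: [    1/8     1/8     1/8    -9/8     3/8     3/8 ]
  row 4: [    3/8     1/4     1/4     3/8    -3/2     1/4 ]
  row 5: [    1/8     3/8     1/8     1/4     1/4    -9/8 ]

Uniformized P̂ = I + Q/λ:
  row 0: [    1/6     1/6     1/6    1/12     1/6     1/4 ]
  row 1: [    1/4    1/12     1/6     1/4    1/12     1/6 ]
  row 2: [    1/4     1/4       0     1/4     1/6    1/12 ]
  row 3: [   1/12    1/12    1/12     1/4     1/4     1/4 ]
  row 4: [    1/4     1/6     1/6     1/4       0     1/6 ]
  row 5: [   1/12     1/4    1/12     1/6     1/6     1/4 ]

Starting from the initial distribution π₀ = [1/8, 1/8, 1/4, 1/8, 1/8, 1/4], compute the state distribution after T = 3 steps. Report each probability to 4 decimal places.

t=0: π = [0.1250, 0.1250, 0.2500, 0.1250, 0.1250, 0.2500]
t=1: π = [0.1771, 0.1875, 0.0938, 0.2083, 0.1458, 0.1875]
t=2: π = [0.1693, 0.1571, 0.1181, 0.2049, 0.1441, 0.2066]
t=3: π = [0.1673, 0.1636, 0.1127, 0.2046, 0.1466, 0.2052]

π = [0.1673, 0.1636, 0.1127, 0.2046, 0.1466, 0.2052]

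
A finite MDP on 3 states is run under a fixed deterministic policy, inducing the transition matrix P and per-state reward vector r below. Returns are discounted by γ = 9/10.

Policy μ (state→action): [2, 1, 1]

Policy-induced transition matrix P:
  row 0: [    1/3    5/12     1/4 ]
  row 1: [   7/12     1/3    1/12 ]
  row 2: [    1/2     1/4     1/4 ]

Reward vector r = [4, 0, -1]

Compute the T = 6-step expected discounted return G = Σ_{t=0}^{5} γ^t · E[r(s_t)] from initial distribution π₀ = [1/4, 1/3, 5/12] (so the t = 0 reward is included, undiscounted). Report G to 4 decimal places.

t=0: π = [0.2500, 0.3333, 0.4167], E[r] = 0.5833, γ^t·E[r] = 0.583333, running G = 0.583333
t=1: π = [0.4861, 0.3194, 0.1944], E[r] = 1.7500, γ^t·E[r] = 1.575000, running G = 2.158333
t=2: π = [0.4456, 0.3576, 0.1968], E[r] = 1.5856, γ^t·E[r] = 1.284375, running G = 3.442708
t=3: π = [0.4555, 0.3541, 0.1904], E[r] = 1.6318, γ^t·E[r] = 1.189547, running G = 4.632255
t=4: π = [0.4536, 0.3554, 0.1910], E[r] = 1.6233, γ^t·E[r] = 1.065076, running G = 5.697331
t=5: π = [0.4540, 0.3552, 0.1908], E[r] = 1.6253, γ^t·E[r] = 0.959738, running G = 6.657070

G = 6.6571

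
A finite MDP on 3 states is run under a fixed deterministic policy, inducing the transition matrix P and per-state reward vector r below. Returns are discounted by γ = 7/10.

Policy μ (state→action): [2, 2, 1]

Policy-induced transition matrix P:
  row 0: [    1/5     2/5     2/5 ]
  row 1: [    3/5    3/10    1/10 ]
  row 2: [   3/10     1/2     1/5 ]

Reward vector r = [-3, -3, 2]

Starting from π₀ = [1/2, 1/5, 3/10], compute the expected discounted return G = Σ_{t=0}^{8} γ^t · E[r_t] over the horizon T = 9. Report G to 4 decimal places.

G = -5.3749

t=0: π = [0.5000, 0.2000, 0.3000], E[r] = -1.5000, γ^t·E[r] = -1.500000, running G = -1.500000
t=1: π = [0.3100, 0.4100, 0.2800], E[r] = -1.6000, γ^t·E[r] = -1.120000, running G = -2.620000
t=2: π = [0.3920, 0.3870, 0.2210], E[r] = -1.8950, γ^t·E[r] = -0.928550, running G = -3.548550
t=3: π = [0.3769, 0.3834, 0.2397], E[r] = -1.8015, γ^t·E[r] = -0.617915, running G = -4.166465
t=4: π = [0.3773, 0.3856, 0.2370], E[r] = -1.8148, γ^t·E[r] = -0.435733, running G = -4.602198
t=5: π = [0.3780, 0.3851, 0.2369], E[r] = -1.8155, γ^t·E[r] = -0.305129, running G = -4.907327
t=6: π = [0.3777, 0.3852, 0.2371], E[r] = -1.8146, γ^t·E[r] = -0.213488, running G = -5.120814
t=7: π = [0.3778, 0.3852, 0.2370], E[r] = -1.8148, γ^t·E[r] = -0.149460, running G = -5.270274
t=8: π = [0.3778, 0.3852, 0.2370], E[r] = -1.8148, γ^t·E[r] = -0.104621, running G = -5.374895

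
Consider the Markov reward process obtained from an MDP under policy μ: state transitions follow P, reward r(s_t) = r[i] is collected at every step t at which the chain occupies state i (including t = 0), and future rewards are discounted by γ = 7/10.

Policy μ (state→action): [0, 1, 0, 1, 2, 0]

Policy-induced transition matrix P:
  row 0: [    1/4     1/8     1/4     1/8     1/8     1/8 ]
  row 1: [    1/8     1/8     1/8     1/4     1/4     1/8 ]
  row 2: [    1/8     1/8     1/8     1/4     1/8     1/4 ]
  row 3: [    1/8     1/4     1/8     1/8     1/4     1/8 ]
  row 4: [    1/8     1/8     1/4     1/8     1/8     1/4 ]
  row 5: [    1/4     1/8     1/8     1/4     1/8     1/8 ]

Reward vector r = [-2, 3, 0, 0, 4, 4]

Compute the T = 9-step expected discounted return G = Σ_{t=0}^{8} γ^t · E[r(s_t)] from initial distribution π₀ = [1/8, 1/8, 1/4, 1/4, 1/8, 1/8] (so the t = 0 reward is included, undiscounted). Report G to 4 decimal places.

G = 4.3646

t=0: π = [0.1250, 0.1250, 0.2500, 0.2500, 0.1250, 0.1250], E[r] = 1.1250, γ^t·E[r] = 1.125000, running G = 1.125000
t=1: π = [0.1563, 0.1563, 0.1563, 0.1875, 0.1719, 0.1719], E[r] = 1.5313, γ^t·E[r] = 1.071875, running G = 2.196875
t=2: π = [0.1660, 0.1484, 0.1660, 0.1855, 0.1680, 0.1660], E[r] = 1.4492, γ^t·E[r] = 0.710117, running G = 2.906992
t=3: π = [0.1665, 0.1482, 0.1667, 0.1851, 0.1667, 0.1667], E[r] = 1.4456, γ^t·E[r] = 0.495826, running G = 3.402818
t=4: π = [0.1667, 0.1481, 0.1667, 0.1852, 0.1667, 0.1667], E[r] = 1.4445, γ^t·E[r] = 0.346814, running G = 3.749632
t=5: π = [0.1667, 0.1482, 0.1667, 0.1852, 0.1667, 0.1667], E[r] = 1.4444, γ^t·E[r] = 0.242768, running G = 3.992401
t=6: π = [0.1667, 0.1481, 0.1667, 0.1852, 0.1667, 0.1667], E[r] = 1.4444, γ^t·E[r] = 0.169938, running G = 4.162338
t=7: π = [0.1667, 0.1481, 0.1667, 0.1852, 0.1667, 0.1667], E[r] = 1.4444, γ^t·E[r] = 0.118956, running G = 4.281294
t=8: π = [0.1667, 0.1481, 0.1667, 0.1852, 0.1667, 0.1667], E[r] = 1.4444, γ^t·E[r] = 0.083269, running G = 4.364564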